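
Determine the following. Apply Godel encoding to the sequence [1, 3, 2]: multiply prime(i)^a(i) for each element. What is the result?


Encode each element as an exponent of the corresponding prime:
  2^1 = 2
  3^3 = 27
  5^2 = 25
Product = 2 * 27 * 25 = 1350

1350


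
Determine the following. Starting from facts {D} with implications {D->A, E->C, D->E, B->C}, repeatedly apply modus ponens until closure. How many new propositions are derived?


Initial facts: {D}
Apply modus ponens to closure:
  D and D->A  =>  A
  D and D->E  =>  E
  E and E->C  =>  C
Final known: {A, C, D, E}
New propositions: {A, C, E}
Count = 3

3


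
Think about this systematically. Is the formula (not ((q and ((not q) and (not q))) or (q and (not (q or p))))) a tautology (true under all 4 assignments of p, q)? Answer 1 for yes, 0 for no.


Check all 4 assignments:
p=0, q=0: 1
p=0, q=1: 1
p=1, q=0: 1
p=1, q=1: 1
Satisfying count = 4/4.
Tautology iff count = 4: yes.

1


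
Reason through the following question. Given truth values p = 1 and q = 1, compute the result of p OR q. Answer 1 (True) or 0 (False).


p = 1, q = 1
Operation: p OR q
Evaluate: 1 OR 1 = 1

1


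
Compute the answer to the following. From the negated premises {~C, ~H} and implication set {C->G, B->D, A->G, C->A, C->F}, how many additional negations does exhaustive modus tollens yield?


Initial negated facts: {~C, ~H}
Apply modus tollens to closure:
  (no implication fires)
Final negated: {~C, ~H}
New negations: {(none)}
Count = 0

0


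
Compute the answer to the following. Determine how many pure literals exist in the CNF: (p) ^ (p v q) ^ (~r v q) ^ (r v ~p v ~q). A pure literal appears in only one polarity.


Check each variable for pure literal status:
p: mixed (not pure)
q: mixed (not pure)
r: mixed (not pure)
Pure literal count = 0

0


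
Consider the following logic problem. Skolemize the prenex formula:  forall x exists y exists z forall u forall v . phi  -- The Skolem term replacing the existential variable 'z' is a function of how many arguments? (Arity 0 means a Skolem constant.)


Quantifier prefix: forall x exists y exists z forall u forall v
'z' is existentially quantified at position 3.
Universal variables preceding it: x
Skolem function arity = 1

1


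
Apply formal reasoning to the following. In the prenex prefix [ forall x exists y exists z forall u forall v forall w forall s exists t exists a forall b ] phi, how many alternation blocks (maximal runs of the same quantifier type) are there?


Quantifier-type sequence: A E E A A A A E E A  (A=forall, E=exists)
Group into maximal same-type runs:
  Ax1 | Ex2 | Ax4 | Ex2 | Ax1
Number of blocks = 5

5


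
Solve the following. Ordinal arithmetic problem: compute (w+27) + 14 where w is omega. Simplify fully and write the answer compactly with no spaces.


Compute (w+27) + 14.
Ordinal + is associative but NOT commutative; for finite n>0, n + w = w but w + n stays w+n.
By associativity: (w+27) + 14 = w + (27+14) = w+41.
Result = w+41

w+41


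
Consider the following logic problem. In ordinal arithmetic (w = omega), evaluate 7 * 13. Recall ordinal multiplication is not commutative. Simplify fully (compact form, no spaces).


Compute 7 * 13.
Ordinal * is associative and left-distributive over +, but NOT commutative; for finite n>1, n*w = w but w*n stays w*n.
Both finite; ordinal * agrees with natural *: 7 * 13 = 91.
Result = 91

91


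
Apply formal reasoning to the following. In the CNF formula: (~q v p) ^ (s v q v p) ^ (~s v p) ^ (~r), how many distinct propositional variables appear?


Identify each variable that appears in the formula.
Variables found: p, q, r, s
Count = 4

4


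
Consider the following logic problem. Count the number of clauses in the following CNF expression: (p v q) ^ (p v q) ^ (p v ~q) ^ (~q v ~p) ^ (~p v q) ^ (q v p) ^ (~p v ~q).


A CNF formula is a conjunction of clauses.
Clauses are separated by ^.
Counting the conjuncts: 7 clauses.

7


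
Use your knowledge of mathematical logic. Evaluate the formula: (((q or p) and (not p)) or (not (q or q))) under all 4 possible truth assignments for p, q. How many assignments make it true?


Check all 4 assignments:
p=0, q=0: 1
p=0, q=1: 1
p=1, q=0: 1
p=1, q=1: 0
Count of True = 3

3


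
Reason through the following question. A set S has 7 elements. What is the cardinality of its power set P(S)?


The power set of a set with n elements has 2^n elements.
|P(S)| = 2^7 = 128

128


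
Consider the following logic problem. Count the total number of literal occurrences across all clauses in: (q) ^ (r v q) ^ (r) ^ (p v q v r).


Counting literals in each clause:
Clause 1: 1 literal(s)
Clause 2: 2 literal(s)
Clause 3: 1 literal(s)
Clause 4: 3 literal(s)
Total = 7

7


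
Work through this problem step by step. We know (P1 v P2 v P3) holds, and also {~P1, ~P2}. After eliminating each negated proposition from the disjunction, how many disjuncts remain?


Original disjuncts (3): P1, P2, P3
Negated (eliminate): ~P1, ~P2
Remaining disjuncts: P3
Count = 3 - 2 = 1

1


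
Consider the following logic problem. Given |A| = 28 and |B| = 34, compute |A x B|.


The Cartesian product A x B contains all ordered pairs (a, b).
|A x B| = |A| * |B| = 28 * 34 = 952

952


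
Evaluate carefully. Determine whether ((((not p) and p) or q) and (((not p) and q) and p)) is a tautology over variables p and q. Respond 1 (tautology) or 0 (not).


Check all 4 assignments:
p=0, q=0: 0
p=0, q=1: 0
p=1, q=0: 0
p=1, q=1: 0
Satisfying count = 0/4.
Tautology iff count = 4: no.

0


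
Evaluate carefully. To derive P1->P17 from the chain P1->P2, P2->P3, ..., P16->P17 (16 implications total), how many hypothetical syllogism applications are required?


With 16 implications in a chain connecting 17 propositions:
P1->P2, P2->P3, ..., P16->P17
Steps needed = (number of implications) - 1 = 16 - 1 = 15

15


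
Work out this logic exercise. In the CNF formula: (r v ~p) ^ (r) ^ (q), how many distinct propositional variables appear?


Identify each variable that appears in the formula.
Variables found: p, q, r
Count = 3

3


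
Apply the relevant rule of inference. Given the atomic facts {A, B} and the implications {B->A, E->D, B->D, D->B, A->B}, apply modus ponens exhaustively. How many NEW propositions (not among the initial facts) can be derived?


Initial facts: {A, B}
Apply modus ponens to closure:
  B and B->D  =>  D
Final known: {A, B, D}
New propositions: {D}
Count = 1

1


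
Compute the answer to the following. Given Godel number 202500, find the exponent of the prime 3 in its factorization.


Factorize 202500 by dividing by 3 repeatedly.
Division steps: 3 divides 202500 exactly 4 time(s).
Exponent of 3 = 4

4


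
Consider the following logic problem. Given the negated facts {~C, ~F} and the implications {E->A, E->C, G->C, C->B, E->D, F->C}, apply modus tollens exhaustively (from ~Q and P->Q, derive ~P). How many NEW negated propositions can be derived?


Initial negated facts: {~C, ~F}
Apply modus tollens to closure:
  ~C and E->C  =>  ~E
  ~C and G->C  =>  ~G
Final negated: {~C, ~E, ~F, ~G}
New negations: {~E, ~G}
Count = 2

2


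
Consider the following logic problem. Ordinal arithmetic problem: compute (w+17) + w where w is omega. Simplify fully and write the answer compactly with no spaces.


Compute (w+17) + w.
Ordinal + is associative but NOT commutative; for finite n>0, n + w = w but w + n stays w+n.
(w+17) + w = w + (17+w) = w + w = w*2 (the finite tail 17 is absorbed by the right w).
Result = w*2

w*2


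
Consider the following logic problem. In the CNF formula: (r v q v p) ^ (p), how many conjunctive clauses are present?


A CNF formula is a conjunction of clauses.
Clauses are separated by ^.
Counting the conjuncts: 2 clauses.

2


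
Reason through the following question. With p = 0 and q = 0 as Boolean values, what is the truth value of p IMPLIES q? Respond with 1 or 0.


p = 0, q = 0
Operation: p IMPLIES q
Evaluate: 0 IMPLIES 0 = 1

1


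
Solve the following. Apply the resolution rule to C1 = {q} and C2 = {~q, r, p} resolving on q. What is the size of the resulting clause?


Remove q from C1 and ~q from C2.
C1 remainder: {}
C2 remainder: {r, p}
Union (resolvent): {p, r}
Resolvent has 2 literal(s).

2


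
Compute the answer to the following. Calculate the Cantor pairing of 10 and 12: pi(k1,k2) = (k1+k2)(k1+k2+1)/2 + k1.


k1 + k2 = 22
(k1+k2)(k1+k2+1)/2 = 22 * 23 / 2 = 253
pi = 253 + 10 = 263

263


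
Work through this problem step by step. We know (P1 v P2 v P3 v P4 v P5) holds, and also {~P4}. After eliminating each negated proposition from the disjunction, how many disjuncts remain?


Original disjuncts (5): P1, P2, P3, P4, P5
Negated (eliminate): ~P4
Remaining disjuncts: P1, P2, P3, P5
Count = 5 - 1 = 4

4


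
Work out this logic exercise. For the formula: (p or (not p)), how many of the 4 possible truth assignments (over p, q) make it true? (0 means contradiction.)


Check all 4 assignments:
p=0, q=0: 1
p=0, q=1: 1
p=1, q=0: 1
p=1, q=1: 1
Count of True = 4

4


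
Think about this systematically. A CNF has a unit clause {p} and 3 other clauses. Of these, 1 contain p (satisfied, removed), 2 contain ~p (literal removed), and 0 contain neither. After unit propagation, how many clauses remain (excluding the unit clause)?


Satisfied (removed): 1
Shortened (remain): 2
Unchanged (remain): 0
Remaining = 2 + 0 = 2

2


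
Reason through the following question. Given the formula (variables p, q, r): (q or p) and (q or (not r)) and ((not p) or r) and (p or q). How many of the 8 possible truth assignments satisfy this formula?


Evaluate all 8 assignments for p, q, r:
p=0, q=0, r=0: 0
p=0, q=0, r=1: 0
p=0, q=1, r=0: 1
p=0, q=1, r=1: 1
p=1, q=0, r=0: 0
p=1, q=0, r=1: 0
p=1, q=1, r=0: 0
p=1, q=1, r=1: 1
Satisfying count = 3

3


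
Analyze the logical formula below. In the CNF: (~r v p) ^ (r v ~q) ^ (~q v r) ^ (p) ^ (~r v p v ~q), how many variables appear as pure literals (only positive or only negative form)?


Check each variable for pure literal status:
p: pure positive
q: pure negative
r: mixed (not pure)
Pure literal count = 2

2


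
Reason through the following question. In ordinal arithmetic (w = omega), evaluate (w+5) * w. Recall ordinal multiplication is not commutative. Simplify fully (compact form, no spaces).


Compute (w+5) * w.
Ordinal * is associative and left-distributive over +, but NOT commutative; for finite n>1, n*w = w but w*n stays w*n.
(w+5) * w = sup{(w+5)*k : k<w} = sup{w*k+5} = w^2 (the +5 tail is absorbed in the limit).
Result = w^2

w^2


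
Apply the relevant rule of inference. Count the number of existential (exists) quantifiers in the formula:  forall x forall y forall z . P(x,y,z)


Quantifier prefix: forall x forall y forall z
Mark each quantifier type:
  U U U
Universal count = 3, Existential count = 0
Asked for existential (exists) quantifiers: 0

0


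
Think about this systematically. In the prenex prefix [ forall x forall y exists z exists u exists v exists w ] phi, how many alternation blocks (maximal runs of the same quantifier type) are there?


Quantifier-type sequence: A A E E E E  (A=forall, E=exists)
Group into maximal same-type runs:
  Ax2 | Ex4
Number of blocks = 2

2


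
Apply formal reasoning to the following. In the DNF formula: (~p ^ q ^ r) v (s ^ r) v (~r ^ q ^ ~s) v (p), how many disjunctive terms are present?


A DNF formula is a disjunction of terms (conjunctions).
Terms are separated by v.
Counting the disjuncts: 4 terms.

4


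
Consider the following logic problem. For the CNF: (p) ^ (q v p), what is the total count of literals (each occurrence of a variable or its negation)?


Counting literals in each clause:
Clause 1: 1 literal(s)
Clause 2: 2 literal(s)
Total = 3

3


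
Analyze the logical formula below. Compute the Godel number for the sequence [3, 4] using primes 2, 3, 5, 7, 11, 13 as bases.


Encode each element as an exponent of the corresponding prime:
  2^3 = 8
  3^4 = 81
Product = 8 * 81 = 648

648


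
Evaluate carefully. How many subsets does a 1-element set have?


The power set of a set with n elements has 2^n elements.
|P(S)| = 2^1 = 2

2


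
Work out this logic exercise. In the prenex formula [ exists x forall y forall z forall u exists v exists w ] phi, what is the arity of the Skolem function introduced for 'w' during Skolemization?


Quantifier prefix: exists x forall y forall z forall u exists v exists w
'w' is existentially quantified at position 6.
Universal variables preceding it: y, z, u
Skolem function arity = 3

3


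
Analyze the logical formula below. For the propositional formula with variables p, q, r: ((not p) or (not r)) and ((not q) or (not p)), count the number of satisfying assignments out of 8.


Evaluate all 8 assignments for p, q, r:
p=0, q=0, r=0: 1
p=0, q=0, r=1: 1
p=0, q=1, r=0: 1
p=0, q=1, r=1: 1
p=1, q=0, r=0: 1
p=1, q=0, r=1: 0
p=1, q=1, r=0: 0
p=1, q=1, r=1: 0
Satisfying count = 5

5


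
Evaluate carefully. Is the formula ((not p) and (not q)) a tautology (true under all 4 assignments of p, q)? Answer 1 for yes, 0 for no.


Check all 4 assignments:
p=0, q=0: 1
p=0, q=1: 0
p=1, q=0: 0
p=1, q=1: 0
Satisfying count = 1/4.
Tautology iff count = 4: no.

0


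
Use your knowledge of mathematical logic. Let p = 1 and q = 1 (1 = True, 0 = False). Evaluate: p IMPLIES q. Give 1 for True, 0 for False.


p = 1, q = 1
Operation: p IMPLIES q
Evaluate: 1 IMPLIES 1 = 1

1


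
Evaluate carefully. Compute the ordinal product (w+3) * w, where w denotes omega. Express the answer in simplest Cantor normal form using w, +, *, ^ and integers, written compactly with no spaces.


Compute (w+3) * w.
Ordinal * is associative and left-distributive over +, but NOT commutative; for finite n>1, n*w = w but w*n stays w*n.
(w+3) * w = sup{(w+3)*k : k<w} = sup{w*k+3} = w^2 (the +3 tail is absorbed in the limit).
Result = w^2

w^2


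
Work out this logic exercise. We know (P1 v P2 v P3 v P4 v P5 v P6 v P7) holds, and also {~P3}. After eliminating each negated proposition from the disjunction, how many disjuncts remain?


Original disjuncts (7): P1, P2, P3, P4, P5, P6, P7
Negated (eliminate): ~P3
Remaining disjuncts: P1, P2, P4, P5, P6, P7
Count = 7 - 1 = 6

6


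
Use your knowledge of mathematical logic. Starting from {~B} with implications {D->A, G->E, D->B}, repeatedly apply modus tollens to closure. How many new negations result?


Initial negated facts: {~B}
Apply modus tollens to closure:
  ~B and D->B  =>  ~D
Final negated: {~B, ~D}
New negations: {~D}
Count = 1

1


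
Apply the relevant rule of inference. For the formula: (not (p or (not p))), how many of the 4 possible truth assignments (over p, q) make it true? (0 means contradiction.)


Check all 4 assignments:
p=0, q=0: 0
p=0, q=1: 0
p=1, q=0: 0
p=1, q=1: 0
Count of True = 0

0


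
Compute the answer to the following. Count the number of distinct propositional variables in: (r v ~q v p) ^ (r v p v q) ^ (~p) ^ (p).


Identify each variable that appears in the formula.
Variables found: p, q, r
Count = 3

3


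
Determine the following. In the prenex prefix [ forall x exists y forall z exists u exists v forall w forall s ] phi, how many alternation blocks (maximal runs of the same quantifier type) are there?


Quantifier-type sequence: A E A E E A A  (A=forall, E=exists)
Group into maximal same-type runs:
  Ax1 | Ex1 | Ax1 | Ex2 | Ax2
Number of blocks = 5

5


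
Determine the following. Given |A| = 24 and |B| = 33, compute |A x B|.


The Cartesian product A x B contains all ordered pairs (a, b).
|A x B| = |A| * |B| = 24 * 33 = 792

792


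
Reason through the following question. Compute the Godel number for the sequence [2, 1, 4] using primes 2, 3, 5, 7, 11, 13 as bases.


Encode each element as an exponent of the corresponding prime:
  2^2 = 4
  3^1 = 3
  5^4 = 625
Product = 4 * 3 * 625 = 7500

7500


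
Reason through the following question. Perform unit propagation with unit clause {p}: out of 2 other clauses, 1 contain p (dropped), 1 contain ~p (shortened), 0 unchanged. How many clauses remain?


Satisfied (removed): 1
Shortened (remain): 1
Unchanged (remain): 0
Remaining = 1 + 0 = 1

1


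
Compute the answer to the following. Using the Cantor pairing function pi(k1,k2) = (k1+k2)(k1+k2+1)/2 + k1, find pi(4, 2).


k1 + k2 = 6
(k1+k2)(k1+k2+1)/2 = 6 * 7 / 2 = 21
pi = 21 + 4 = 25

25


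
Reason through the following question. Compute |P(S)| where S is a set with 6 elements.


The power set of a set with n elements has 2^n elements.
|P(S)| = 2^6 = 64

64


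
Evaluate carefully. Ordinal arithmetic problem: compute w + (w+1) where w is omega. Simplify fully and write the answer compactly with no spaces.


Compute w + (w+1).
Ordinal + is associative but NOT commutative; for finite n>0, n + w = w but w + n stays w+n.
w + (w+1) = (w+w) + 1 = w*2+1.
Result = w*2+1

w*2+1


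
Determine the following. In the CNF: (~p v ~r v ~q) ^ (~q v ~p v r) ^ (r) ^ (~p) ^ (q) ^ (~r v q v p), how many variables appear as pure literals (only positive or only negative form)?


Check each variable for pure literal status:
p: mixed (not pure)
q: mixed (not pure)
r: mixed (not pure)
Pure literal count = 0

0


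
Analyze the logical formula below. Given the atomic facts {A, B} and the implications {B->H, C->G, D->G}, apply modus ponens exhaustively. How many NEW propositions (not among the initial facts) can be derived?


Initial facts: {A, B}
Apply modus ponens to closure:
  B and B->H  =>  H
Final known: {A, B, H}
New propositions: {H}
Count = 1

1


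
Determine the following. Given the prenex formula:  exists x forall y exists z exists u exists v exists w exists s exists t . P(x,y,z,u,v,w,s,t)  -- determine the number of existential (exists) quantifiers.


Quantifier prefix: exists x forall y exists z exists u exists v exists w exists s exists t
Mark each quantifier type:
  E U E E E E E E
Universal count = 1, Existential count = 7
Asked for existential (exists) quantifiers: 7

7


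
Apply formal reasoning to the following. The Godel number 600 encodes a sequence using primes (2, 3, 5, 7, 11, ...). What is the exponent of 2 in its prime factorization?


Factorize 600 by dividing by 2 repeatedly.
Division steps: 2 divides 600 exactly 3 time(s).
Exponent of 2 = 3

3


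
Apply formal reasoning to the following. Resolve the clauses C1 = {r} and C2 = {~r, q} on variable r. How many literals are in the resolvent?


Remove r from C1 and ~r from C2.
C1 remainder: {}
C2 remainder: {q}
Union (resolvent): {q}
Resolvent has 1 literal(s).

1


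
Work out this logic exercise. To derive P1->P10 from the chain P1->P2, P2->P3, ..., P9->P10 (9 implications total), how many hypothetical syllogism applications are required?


With 9 implications in a chain connecting 10 propositions:
P1->P2, P2->P3, ..., P9->P10
Steps needed = (number of implications) - 1 = 9 - 1 = 8

8


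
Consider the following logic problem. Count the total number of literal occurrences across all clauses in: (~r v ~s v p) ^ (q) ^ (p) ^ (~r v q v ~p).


Counting literals in each clause:
Clause 1: 3 literal(s)
Clause 2: 1 literal(s)
Clause 3: 1 literal(s)
Clause 4: 3 literal(s)
Total = 8

8


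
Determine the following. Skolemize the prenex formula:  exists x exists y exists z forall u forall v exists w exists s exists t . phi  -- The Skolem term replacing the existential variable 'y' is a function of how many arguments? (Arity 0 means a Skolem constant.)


Quantifier prefix: exists x exists y exists z forall u forall v exists w exists s exists t
'y' is existentially quantified at position 2.
No universal quantifiers precede it.
Skolem function arity = 0 (a Skolem constant)

0


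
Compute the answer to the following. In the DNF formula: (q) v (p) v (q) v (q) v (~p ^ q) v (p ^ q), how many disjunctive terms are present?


A DNF formula is a disjunction of terms (conjunctions).
Terms are separated by v.
Counting the disjuncts: 6 terms.

6


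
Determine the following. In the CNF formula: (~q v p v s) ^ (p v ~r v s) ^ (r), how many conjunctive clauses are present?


A CNF formula is a conjunction of clauses.
Clauses are separated by ^.
Counting the conjuncts: 3 clauses.

3


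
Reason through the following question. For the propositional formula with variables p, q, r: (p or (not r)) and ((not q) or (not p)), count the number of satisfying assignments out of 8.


Evaluate all 8 assignments for p, q, r:
p=0, q=0, r=0: 1
p=0, q=0, r=1: 0
p=0, q=1, r=0: 1
p=0, q=1, r=1: 0
p=1, q=0, r=0: 1
p=1, q=0, r=1: 1
p=1, q=1, r=0: 0
p=1, q=1, r=1: 0
Satisfying count = 4

4


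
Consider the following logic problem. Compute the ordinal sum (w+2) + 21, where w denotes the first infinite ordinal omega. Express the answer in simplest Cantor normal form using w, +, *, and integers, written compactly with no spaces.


Compute (w+2) + 21.
Ordinal + is associative but NOT commutative; for finite n>0, n + w = w but w + n stays w+n.
By associativity: (w+2) + 21 = w + (2+21) = w+23.
Result = w+23

w+23


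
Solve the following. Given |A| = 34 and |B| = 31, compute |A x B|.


The Cartesian product A x B contains all ordered pairs (a, b).
|A x B| = |A| * |B| = 34 * 31 = 1054

1054


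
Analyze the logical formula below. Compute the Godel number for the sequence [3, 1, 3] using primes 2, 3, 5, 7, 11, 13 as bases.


Encode each element as an exponent of the corresponding prime:
  2^3 = 8
  3^1 = 3
  5^3 = 125
Product = 8 * 3 * 125 = 3000

3000


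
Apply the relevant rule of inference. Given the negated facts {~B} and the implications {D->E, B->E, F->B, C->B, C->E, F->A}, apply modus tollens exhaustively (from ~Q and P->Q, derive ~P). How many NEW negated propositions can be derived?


Initial negated facts: {~B}
Apply modus tollens to closure:
  ~B and F->B  =>  ~F
  ~B and C->B  =>  ~C
Final negated: {~B, ~C, ~F}
New negations: {~C, ~F}
Count = 2

2


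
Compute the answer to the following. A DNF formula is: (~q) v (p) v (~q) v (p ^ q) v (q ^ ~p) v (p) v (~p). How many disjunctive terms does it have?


A DNF formula is a disjunction of terms (conjunctions).
Terms are separated by v.
Counting the disjuncts: 7 terms.

7


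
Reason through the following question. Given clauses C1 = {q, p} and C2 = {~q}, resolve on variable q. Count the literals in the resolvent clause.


Remove q from C1 and ~q from C2.
C1 remainder: {p}
C2 remainder: {}
Union (resolvent): {p}
Resolvent has 1 literal(s).

1


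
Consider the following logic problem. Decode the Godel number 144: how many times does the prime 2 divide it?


Factorize 144 by dividing by 2 repeatedly.
Division steps: 2 divides 144 exactly 4 time(s).
Exponent of 2 = 4

4


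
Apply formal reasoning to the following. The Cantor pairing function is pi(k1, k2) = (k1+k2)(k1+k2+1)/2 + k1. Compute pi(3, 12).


k1 + k2 = 15
(k1+k2)(k1+k2+1)/2 = 15 * 16 / 2 = 120
pi = 120 + 3 = 123

123


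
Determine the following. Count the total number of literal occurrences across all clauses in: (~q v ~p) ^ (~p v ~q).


Counting literals in each clause:
Clause 1: 2 literal(s)
Clause 2: 2 literal(s)
Total = 4

4


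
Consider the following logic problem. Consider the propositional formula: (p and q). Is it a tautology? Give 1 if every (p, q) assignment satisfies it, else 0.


Check all 4 assignments:
p=0, q=0: 0
p=0, q=1: 0
p=1, q=0: 0
p=1, q=1: 1
Satisfying count = 1/4.
Tautology iff count = 4: no.

0


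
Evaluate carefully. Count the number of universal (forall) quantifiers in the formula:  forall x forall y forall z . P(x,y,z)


Quantifier prefix: forall x forall y forall z
Mark each quantifier type:
  U U U
Universal count = 3, Existential count = 0
Asked for universal (forall) quantifiers: 3

3


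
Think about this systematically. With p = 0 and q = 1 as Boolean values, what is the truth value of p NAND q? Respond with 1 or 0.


p = 0, q = 1
Operation: p NAND q
Evaluate: 0 NAND 1 = 1

1


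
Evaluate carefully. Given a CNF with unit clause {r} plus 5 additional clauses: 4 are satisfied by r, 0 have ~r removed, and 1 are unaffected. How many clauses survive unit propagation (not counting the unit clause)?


Satisfied (removed): 4
Shortened (remain): 0
Unchanged (remain): 1
Remaining = 0 + 1 = 1

1


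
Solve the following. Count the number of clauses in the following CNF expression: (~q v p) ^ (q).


A CNF formula is a conjunction of clauses.
Clauses are separated by ^.
Counting the conjuncts: 2 clauses.

2


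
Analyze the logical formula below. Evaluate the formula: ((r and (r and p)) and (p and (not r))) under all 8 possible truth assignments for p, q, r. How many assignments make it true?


Check all 8 assignments:
p=0, q=0, r=0: 0
p=0, q=0, r=1: 0
p=0, q=1, r=0: 0
p=0, q=1, r=1: 0
p=1, q=0, r=0: 0
p=1, q=0, r=1: 0
p=1, q=1, r=0: 0
p=1, q=1, r=1: 0
Count of True = 0

0


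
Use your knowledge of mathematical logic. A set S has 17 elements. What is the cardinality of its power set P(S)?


The power set of a set with n elements has 2^n elements.
|P(S)| = 2^17 = 131072

131072


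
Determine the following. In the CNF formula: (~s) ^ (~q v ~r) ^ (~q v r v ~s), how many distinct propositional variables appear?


Identify each variable that appears in the formula.
Variables found: q, r, s
Count = 3

3


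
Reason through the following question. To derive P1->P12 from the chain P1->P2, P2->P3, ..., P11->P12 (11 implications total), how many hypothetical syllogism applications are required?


With 11 implications in a chain connecting 12 propositions:
P1->P2, P2->P3, ..., P11->P12
Steps needed = (number of implications) - 1 = 11 - 1 = 10

10


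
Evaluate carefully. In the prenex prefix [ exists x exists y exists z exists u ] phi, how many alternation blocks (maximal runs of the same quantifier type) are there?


Quantifier-type sequence: E E E E  (A=forall, E=exists)
Group into maximal same-type runs:
  Ex4
Number of blocks = 1

1


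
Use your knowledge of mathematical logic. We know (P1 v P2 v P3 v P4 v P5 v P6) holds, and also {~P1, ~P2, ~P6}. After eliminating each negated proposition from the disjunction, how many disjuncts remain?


Original disjuncts (6): P1, P2, P3, P4, P5, P6
Negated (eliminate): ~P1, ~P2, ~P6
Remaining disjuncts: P3, P4, P5
Count = 6 - 3 = 3

3


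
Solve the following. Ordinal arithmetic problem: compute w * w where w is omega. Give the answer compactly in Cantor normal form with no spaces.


Compute w * w.
Ordinal * is associative and left-distributive over +, but NOT commutative; for finite n>1, n*w = w but w*n stays w*n.
w * w = w^2 by definition.
Result = w^2

w^2


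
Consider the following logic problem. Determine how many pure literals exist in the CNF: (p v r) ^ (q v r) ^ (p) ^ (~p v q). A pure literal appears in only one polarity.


Check each variable for pure literal status:
p: mixed (not pure)
q: pure positive
r: pure positive
Pure literal count = 2

2


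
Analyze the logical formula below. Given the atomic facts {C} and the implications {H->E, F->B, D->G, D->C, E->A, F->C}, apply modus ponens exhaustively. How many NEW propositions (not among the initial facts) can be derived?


Initial facts: {C}
Apply modus ponens to closure:
  (no implication fires)
Final known: {C}
New propositions: {(none)}
Count = 0

0


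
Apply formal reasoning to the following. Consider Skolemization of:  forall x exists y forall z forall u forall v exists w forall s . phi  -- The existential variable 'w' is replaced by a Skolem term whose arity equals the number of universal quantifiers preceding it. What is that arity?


Quantifier prefix: forall x exists y forall z forall u forall v exists w forall s
'w' is existentially quantified at position 6.
Universal variables preceding it: x, z, u, v
Skolem function arity = 4

4


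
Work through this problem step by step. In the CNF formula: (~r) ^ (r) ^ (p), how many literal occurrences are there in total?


Counting literals in each clause:
Clause 1: 1 literal(s)
Clause 2: 1 literal(s)
Clause 3: 1 literal(s)
Total = 3

3


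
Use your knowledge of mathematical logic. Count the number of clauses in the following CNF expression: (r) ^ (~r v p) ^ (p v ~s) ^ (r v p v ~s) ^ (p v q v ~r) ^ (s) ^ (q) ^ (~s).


A CNF formula is a conjunction of clauses.
Clauses are separated by ^.
Counting the conjuncts: 8 clauses.

8


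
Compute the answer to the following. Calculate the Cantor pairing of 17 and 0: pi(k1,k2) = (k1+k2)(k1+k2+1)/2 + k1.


k1 + k2 = 17
(k1+k2)(k1+k2+1)/2 = 17 * 18 / 2 = 153
pi = 153 + 17 = 170

170


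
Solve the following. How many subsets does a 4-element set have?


The power set of a set with n elements has 2^n elements.
|P(S)| = 2^4 = 16

16


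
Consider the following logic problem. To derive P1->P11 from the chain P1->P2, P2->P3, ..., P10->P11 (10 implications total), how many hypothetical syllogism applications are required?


With 10 implications in a chain connecting 11 propositions:
P1->P2, P2->P3, ..., P10->P11
Steps needed = (number of implications) - 1 = 10 - 1 = 9

9


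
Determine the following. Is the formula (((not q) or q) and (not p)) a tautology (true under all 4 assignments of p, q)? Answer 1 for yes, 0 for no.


Check all 4 assignments:
p=0, q=0: 1
p=0, q=1: 1
p=1, q=0: 0
p=1, q=1: 0
Satisfying count = 2/4.
Tautology iff count = 4: no.

0


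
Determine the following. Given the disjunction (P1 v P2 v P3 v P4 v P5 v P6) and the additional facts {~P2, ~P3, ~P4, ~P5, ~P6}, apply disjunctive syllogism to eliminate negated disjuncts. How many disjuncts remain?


Original disjuncts (6): P1, P2, P3, P4, P5, P6
Negated (eliminate): ~P2, ~P3, ~P4, ~P5, ~P6
Remaining disjuncts: P1
Count = 6 - 5 = 1

1


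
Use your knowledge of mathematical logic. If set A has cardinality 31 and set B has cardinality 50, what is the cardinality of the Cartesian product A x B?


The Cartesian product A x B contains all ordered pairs (a, b).
|A x B| = |A| * |B| = 31 * 50 = 1550

1550


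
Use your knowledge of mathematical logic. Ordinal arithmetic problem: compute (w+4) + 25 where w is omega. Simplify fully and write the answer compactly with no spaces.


Compute (w+4) + 25.
Ordinal + is associative but NOT commutative; for finite n>0, n + w = w but w + n stays w+n.
By associativity: (w+4) + 25 = w + (4+25) = w+29.
Result = w+29

w+29


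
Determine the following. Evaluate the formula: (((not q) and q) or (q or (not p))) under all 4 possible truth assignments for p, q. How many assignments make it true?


Check all 4 assignments:
p=0, q=0: 1
p=0, q=1: 1
p=1, q=0: 0
p=1, q=1: 1
Count of True = 3

3


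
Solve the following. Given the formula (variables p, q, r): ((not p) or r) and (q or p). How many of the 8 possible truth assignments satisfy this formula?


Evaluate all 8 assignments for p, q, r:
p=0, q=0, r=0: 0
p=0, q=0, r=1: 0
p=0, q=1, r=0: 1
p=0, q=1, r=1: 1
p=1, q=0, r=0: 0
p=1, q=0, r=1: 1
p=1, q=1, r=0: 0
p=1, q=1, r=1: 1
Satisfying count = 4

4


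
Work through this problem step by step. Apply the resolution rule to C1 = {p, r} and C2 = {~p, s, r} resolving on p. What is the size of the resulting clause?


Remove p from C1 and ~p from C2.
C1 remainder: {r}
C2 remainder: {s, r}
Union (resolvent): {r, s}
Resolvent has 2 literal(s).

2


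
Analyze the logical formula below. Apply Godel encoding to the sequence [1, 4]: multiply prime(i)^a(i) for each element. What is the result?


Encode each element as an exponent of the corresponding prime:
  2^1 = 2
  3^4 = 81
Product = 2 * 81 = 162

162


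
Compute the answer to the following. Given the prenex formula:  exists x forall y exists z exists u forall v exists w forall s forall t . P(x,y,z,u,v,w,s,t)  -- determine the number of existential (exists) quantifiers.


Quantifier prefix: exists x forall y exists z exists u forall v exists w forall s forall t
Mark each quantifier type:
  E U E E U E U U
Universal count = 4, Existential count = 4
Asked for existential (exists) quantifiers: 4

4


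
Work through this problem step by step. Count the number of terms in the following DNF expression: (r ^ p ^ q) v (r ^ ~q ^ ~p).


A DNF formula is a disjunction of terms (conjunctions).
Terms are separated by v.
Counting the disjuncts: 2 terms.

2


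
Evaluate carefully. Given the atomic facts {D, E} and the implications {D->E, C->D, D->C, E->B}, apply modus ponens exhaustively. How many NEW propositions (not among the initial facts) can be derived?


Initial facts: {D, E}
Apply modus ponens to closure:
  D and D->C  =>  C
  E and E->B  =>  B
Final known: {B, C, D, E}
New propositions: {B, C}
Count = 2

2


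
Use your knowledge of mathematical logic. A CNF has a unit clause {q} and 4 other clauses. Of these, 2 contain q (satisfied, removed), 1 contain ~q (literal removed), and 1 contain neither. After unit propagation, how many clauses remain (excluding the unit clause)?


Satisfied (removed): 2
Shortened (remain): 1
Unchanged (remain): 1
Remaining = 1 + 1 = 2

2


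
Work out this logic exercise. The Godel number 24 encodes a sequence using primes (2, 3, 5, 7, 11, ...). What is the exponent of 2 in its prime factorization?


Factorize 24 by dividing by 2 repeatedly.
Division steps: 2 divides 24 exactly 3 time(s).
Exponent of 2 = 3

3


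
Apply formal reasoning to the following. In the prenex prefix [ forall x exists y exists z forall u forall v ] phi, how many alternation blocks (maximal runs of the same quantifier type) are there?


Quantifier-type sequence: A E E A A  (A=forall, E=exists)
Group into maximal same-type runs:
  Ax1 | Ex2 | Ax2
Number of blocks = 3

3


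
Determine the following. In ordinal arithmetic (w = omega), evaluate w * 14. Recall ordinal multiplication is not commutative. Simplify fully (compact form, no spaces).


Compute w * 14.
Ordinal * is associative and left-distributive over +, but NOT commutative; for finite n>1, n*w = w but w*n stays w*n.
w * 14 means 14 copies of w concatenated: w*14.
Result = w*14

w*14


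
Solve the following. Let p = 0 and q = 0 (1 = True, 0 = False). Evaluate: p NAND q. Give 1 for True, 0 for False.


p = 0, q = 0
Operation: p NAND q
Evaluate: 0 NAND 0 = 1

1


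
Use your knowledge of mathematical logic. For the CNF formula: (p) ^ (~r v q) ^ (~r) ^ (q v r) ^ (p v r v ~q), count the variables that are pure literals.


Check each variable for pure literal status:
p: pure positive
q: mixed (not pure)
r: mixed (not pure)
Pure literal count = 1

1


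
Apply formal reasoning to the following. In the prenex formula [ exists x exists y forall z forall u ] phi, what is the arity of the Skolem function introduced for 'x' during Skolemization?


Quantifier prefix: exists x exists y forall z forall u
'x' is existentially quantified at position 1.
No universal quantifiers precede it.
Skolem function arity = 0 (a Skolem constant)

0


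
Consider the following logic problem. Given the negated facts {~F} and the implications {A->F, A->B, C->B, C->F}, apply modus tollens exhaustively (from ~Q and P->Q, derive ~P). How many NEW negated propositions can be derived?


Initial negated facts: {~F}
Apply modus tollens to closure:
  ~F and A->F  =>  ~A
  ~F and C->F  =>  ~C
Final negated: {~A, ~C, ~F}
New negations: {~A, ~C}
Count = 2

2


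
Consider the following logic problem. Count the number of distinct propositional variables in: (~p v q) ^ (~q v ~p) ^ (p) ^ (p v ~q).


Identify each variable that appears in the formula.
Variables found: p, q
Count = 2

2


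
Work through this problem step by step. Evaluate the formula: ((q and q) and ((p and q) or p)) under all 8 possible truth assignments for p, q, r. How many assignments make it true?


Check all 8 assignments:
p=0, q=0, r=0: 0
p=0, q=0, r=1: 0
p=0, q=1, r=0: 0
p=0, q=1, r=1: 0
p=1, q=0, r=0: 0
p=1, q=0, r=1: 0
p=1, q=1, r=0: 1
p=1, q=1, r=1: 1
Count of True = 2

2


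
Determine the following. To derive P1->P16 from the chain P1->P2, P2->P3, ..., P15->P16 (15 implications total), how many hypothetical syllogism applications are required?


With 15 implications in a chain connecting 16 propositions:
P1->P2, P2->P3, ..., P15->P16
Steps needed = (number of implications) - 1 = 15 - 1 = 14

14


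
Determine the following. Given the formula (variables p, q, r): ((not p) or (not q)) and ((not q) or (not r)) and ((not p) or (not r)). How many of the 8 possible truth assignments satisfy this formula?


Evaluate all 8 assignments for p, q, r:
p=0, q=0, r=0: 1
p=0, q=0, r=1: 1
p=0, q=1, r=0: 1
p=0, q=1, r=1: 0
p=1, q=0, r=0: 1
p=1, q=0, r=1: 0
p=1, q=1, r=0: 0
p=1, q=1, r=1: 0
Satisfying count = 4

4


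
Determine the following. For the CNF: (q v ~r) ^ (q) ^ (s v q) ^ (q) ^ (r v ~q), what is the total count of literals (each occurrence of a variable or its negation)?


Counting literals in each clause:
Clause 1: 2 literal(s)
Clause 2: 1 literal(s)
Clause 3: 2 literal(s)
Clause 4: 1 literal(s)
Clause 5: 2 literal(s)
Total = 8

8


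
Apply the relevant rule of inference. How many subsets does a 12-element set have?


The power set of a set with n elements has 2^n elements.
|P(S)| = 2^12 = 4096

4096


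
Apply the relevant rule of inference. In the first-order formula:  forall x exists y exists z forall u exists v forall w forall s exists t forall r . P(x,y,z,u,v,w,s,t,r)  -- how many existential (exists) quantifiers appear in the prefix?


Quantifier prefix: forall x exists y exists z forall u exists v forall w forall s exists t forall r
Mark each quantifier type:
  U E E U E U U E U
Universal count = 5, Existential count = 4
Asked for existential (exists) quantifiers: 4

4


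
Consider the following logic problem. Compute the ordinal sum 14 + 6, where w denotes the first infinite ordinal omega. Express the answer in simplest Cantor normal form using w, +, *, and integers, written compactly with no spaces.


Compute 14 + 6.
Ordinal + is associative but NOT commutative; for finite n>0, n + w = w but w + n stays w+n.
Both operands finite; ordinal + agrees with natural +: 14 + 6 = 20.
Result = 20

20


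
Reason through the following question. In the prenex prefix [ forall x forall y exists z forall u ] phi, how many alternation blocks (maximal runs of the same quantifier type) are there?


Quantifier-type sequence: A A E A  (A=forall, E=exists)
Group into maximal same-type runs:
  Ax2 | Ex1 | Ax1
Number of blocks = 3

3


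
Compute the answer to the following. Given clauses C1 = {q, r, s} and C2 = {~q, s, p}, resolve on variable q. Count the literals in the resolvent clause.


Remove q from C1 and ~q from C2.
C1 remainder: {r, s}
C2 remainder: {s, p}
Union (resolvent): {p, r, s}
Resolvent has 3 literal(s).

3


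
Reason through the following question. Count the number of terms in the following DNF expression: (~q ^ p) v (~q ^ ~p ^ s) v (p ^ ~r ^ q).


A DNF formula is a disjunction of terms (conjunctions).
Terms are separated by v.
Counting the disjuncts: 3 terms.

3


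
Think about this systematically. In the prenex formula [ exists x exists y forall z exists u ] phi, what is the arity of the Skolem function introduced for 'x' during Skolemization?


Quantifier prefix: exists x exists y forall z exists u
'x' is existentially quantified at position 1.
No universal quantifiers precede it.
Skolem function arity = 0 (a Skolem constant)

0


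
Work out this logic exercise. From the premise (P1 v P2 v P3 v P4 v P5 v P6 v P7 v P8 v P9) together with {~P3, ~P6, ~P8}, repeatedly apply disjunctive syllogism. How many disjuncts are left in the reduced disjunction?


Original disjuncts (9): P1, P2, P3, P4, P5, P6, P7, P8, P9
Negated (eliminate): ~P3, ~P6, ~P8
Remaining disjuncts: P1, P2, P4, P5, P7, P9
Count = 9 - 3 = 6

6
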